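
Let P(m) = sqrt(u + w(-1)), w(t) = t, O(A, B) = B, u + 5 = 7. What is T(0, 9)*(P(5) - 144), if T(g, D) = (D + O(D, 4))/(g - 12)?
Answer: 1859/12 ≈ 154.92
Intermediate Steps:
u = 2 (u = -5 + 7 = 2)
T(g, D) = (4 + D)/(-12 + g) (T(g, D) = (D + 4)/(g - 12) = (4 + D)/(-12 + g))
P(m) = 1 (P(m) = sqrt(2 - 1) = sqrt(1) = 1)
T(0, 9)*(P(5) - 144) = ((4 + 9)/(-12 + 0))*(1 - 144) = (13/(-12))*(-143) = -1/12*13*(-143) = -13/12*(-143) = 1859/12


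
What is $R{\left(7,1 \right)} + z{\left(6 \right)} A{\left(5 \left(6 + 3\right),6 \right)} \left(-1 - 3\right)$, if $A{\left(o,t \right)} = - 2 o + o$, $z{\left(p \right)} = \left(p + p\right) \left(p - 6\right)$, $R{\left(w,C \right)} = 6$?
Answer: $6$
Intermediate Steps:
$z{\left(p \right)} = 2 p \left(-6 + p\right)$
$A{\left(o,t \right)} = - o$
$R{\left(7,1 \right)} + z{\left(6 \right)} A{\left(5 \left(6 + 3\right),6 \right)} \left(-1 - 3\right) = 6 + 2 \cdot 6 \left(-6 + 6\right) - 5 \left(6 + 3\right) \left(-1 - 3\right) = 6 + 2 \cdot 6 \cdot 0 - 5 \cdot 9 \left(-4\right) = 6 + 0 \left(-1\right) 45 \left(-4\right) = 6 + 0 \left(\left(-45\right) \left(-4\right)\right) = 6 + 0 \cdot 180 = 6 + 0 = 6$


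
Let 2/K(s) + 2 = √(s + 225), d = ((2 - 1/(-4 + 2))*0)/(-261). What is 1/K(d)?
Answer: 13/2 ≈ 6.5000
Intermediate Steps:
d = 0 (d = ((2 - 1/(-2))*0)*(-1/261) = ((2 - 1*(-½))*0)*(-1/261) = ((2 + ½)*0)*(-1/261) = ((5/2)*0)*(-1/261) = 0*(-1/261) = 0)
K(s) = 2/(-2 + √(225 + s)) (K(s) = 2/(-2 + √(s + 225)) = 2/(-2 + √(225 + s)))
1/K(d) = 1/(2/(-2 + √(225 + 0))) = 1/(2/(-2 + √225)) = 1/(2/(-2 + 15)) = 1/(2/13) = 13/2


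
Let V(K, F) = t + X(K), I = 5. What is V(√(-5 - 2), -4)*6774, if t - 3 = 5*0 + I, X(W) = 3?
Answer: 74514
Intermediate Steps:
t = 8 (t = 3 + (5*0 + 5) = 3 + (0 + 5) = 3 + 5 = 8)
V(K, F) = 11 (V(K, F) = 8 + 3 = 11)
V(√(-5 - 2), -4)*6774 = 11*6774 = 74514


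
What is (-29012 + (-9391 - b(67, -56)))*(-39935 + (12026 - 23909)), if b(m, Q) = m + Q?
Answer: 1990536652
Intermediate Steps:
b(m, Q) = Q + m
(-29012 + (-9391 - b(67, -56)))*(-39935 + (12026 - 23909)) = (-29012 + (-9391 - (-56 + 67)))*(-39935 + (12026 - 23909)) = (-29012 + (-9391 - 1*11))*(-39935 - 11883) = (-29012 + (-9391 - 11))*(-51818) = (-29012 - 9402)*(-51818) = -38414*(-51818) = 1990536652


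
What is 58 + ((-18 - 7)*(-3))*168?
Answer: 12658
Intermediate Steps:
58 + ((-18 - 7)*(-3))*168 = 58 - 25*(-3)*168 = 58 + 75*168 = 58 + 12600 = 12658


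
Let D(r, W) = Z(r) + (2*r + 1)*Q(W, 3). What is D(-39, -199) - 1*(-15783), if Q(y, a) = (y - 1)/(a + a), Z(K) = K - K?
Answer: 55049/3 ≈ 18350.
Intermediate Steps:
Z(K) = 0
Q(y, a) = (-1 + y)/(2*a) (Q(y, a) = (-1 + y)/((2*a)) = (-1 + y)*(1/(2*a)) = (-1 + y)/(2*a))
D(r, W) = (1 + 2*r)*(-1/6 + W/6) (D(r, W) = 0 + (2*r + 1)*((1/2)*(-1 + W)/3) = 0 + (1 + 2*r)*((1/2)*(1/3)*(-1 + W)) = 0 + (1 + 2*r)*(-1/6 + W/6) = (1 + 2*r)*(-1/6 + W/6))
D(-39, -199) - 1*(-15783) = (-1/6 + (1/6)*(-199) + (1/3)*(-39)*(-1 - 199)) - 1*(-15783) = (-1/6 - 199/6 + (1/3)*(-39)*(-200)) + 15783 = (-1/6 - 199/6 + 2600) + 15783 = 7700/3 + 15783 = 55049/3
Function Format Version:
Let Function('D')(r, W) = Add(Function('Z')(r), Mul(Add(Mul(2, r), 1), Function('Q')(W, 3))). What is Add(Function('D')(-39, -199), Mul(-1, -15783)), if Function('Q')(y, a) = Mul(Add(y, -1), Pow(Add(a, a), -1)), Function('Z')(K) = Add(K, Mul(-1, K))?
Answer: Rational(55049, 3) ≈ 18350.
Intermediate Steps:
Function('Z')(K) = 0
Function('Q')(y, a) = Mul(Rational(1, 2), Pow(a, -1), Add(-1, y)) (Function('Q')(y, a) = Mul(Add(-1, y), Pow(Mul(2, a), -1)) = Mul(Add(-1, y), Mul(Rational(1, 2), Pow(a, -1))) = Mul(Rational(1, 2), Pow(a, -1), Add(-1, y)))
Function('D')(r, W) = Mul(Add(1, Mul(2, r)), Add(Rational(-1, 6), Mul(Rational(1, 6), W))) (Function('D')(r, W) = Add(0, Mul(Add(Mul(2, r), 1), Mul(Rational(1, 2), Pow(3, -1), Add(-1, W)))) = Add(0, Mul(Add(1, Mul(2, r)), Mul(Rational(1, 2), Rational(1, 3), Add(-1, W)))) = Add(0, Mul(Add(1, Mul(2, r)), Add(Rational(-1, 6), Mul(Rational(1, 6), W)))) = Mul(Add(1, Mul(2, r)), Add(Rational(-1, 6), Mul(Rational(1, 6), W))))
Add(Function('D')(-39, -199), Mul(-1, -15783)) = Add(Add(Rational(-1, 6), Mul(Rational(1, 6), -199), Mul(Rational(1, 3), -39, Add(-1, -199))), Mul(-1, -15783)) = Add(Add(Rational(-1, 6), Rational(-199, 6), Mul(Rational(1, 3), -39, -200)), 15783) = Add(Add(Rational(-1, 6), Rational(-199, 6), 2600), 15783) = Add(Rational(7700, 3), 15783) = Rational(55049, 3)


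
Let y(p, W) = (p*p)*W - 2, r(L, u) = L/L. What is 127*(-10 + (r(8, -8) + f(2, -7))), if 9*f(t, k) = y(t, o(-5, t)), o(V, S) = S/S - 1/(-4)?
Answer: -3302/3 ≈ -1100.7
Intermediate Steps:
o(V, S) = 5/4 (o(V, S) = 1 - 1*(-¼) = 1 + ¼ = 5/4)
r(L, u) = 1
y(p, W) = -2 + W*p² (y(p, W) = p²*W - 2 = W*p² - 2 = -2 + W*p²)
f(t, k) = -2/9 + 5*t²/36 (f(t, k) = (-2 + 5*t²/4)/9 = -2/9 + 5*t²/36)
127*(-10 + (r(8, -8) + f(2, -7))) = 127*(-10 + (1 + (-2/9 + (5/36)*2²))) = 127*(-10 + (1 + (-2/9 + (5/36)*4))) = 127*(-10 + (1 + (-2/9 + 5/9))) = 127*(-10 + (1 + ⅓)) = 127*(-10 + 4/3) = 127*(-26/3) = -3302/3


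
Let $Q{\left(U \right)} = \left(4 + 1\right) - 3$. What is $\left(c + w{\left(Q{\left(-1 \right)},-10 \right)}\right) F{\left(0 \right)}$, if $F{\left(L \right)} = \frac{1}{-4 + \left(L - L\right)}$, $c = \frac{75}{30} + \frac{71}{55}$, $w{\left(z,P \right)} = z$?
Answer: $- \frac{637}{440} \approx -1.4477$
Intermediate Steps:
$Q{\left(U \right)} = 2$ ($Q{\left(U \right)} = 5 - 3 = 2$)
$c = \frac{417}{110}$ ($c = 75 \cdot \frac{1}{30} + 71 \cdot \frac{1}{55} = \frac{5}{2} + \frac{71}{55} = \frac{417}{110} \approx 3.7909$)
$F{\left(L \right)} = - \frac{1}{4}$ ($F{\left(L \right)} = \frac{1}{-4 + 0} = \frac{1}{-4} = - \frac{1}{4}$)
$\left(c + w{\left(Q{\left(-1 \right)},-10 \right)}\right) F{\left(0 \right)} = \left(\frac{417}{110} + 2\right) \left(- \frac{1}{4}\right) = \frac{637}{110} \left(- \frac{1}{4}\right) = - \frac{637}{440}$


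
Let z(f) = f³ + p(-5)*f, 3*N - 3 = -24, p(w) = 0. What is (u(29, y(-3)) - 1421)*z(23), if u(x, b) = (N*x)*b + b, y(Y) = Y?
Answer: -9916105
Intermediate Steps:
N = -7 (N = 1 + (⅓)*(-24) = 1 - 8 = -7)
z(f) = f³ (z(f) = f³ + 0*f = f³ + 0 = f³)
u(x, b) = b - 7*b*x (u(x, b) = (-7*x)*b + b = -7*b*x + b = b - 7*b*x)
(u(29, y(-3)) - 1421)*z(23) = (-3*(1 - 7*29) - 1421)*23³ = (-3*(1 - 203) - 1421)*12167 = (-3*(-202) - 1421)*12167 = (606 - 1421)*12167 = -815*12167 = -9916105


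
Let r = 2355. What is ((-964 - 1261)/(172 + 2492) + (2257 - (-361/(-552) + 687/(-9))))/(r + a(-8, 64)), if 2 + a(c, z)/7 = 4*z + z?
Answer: 71438377/140343516 ≈ 0.50903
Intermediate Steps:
a(c, z) = -14 + 35*z (a(c, z) = -14 + 7*(4*z + z) = -14 + 7*(5*z) = -14 + 35*z)
((-964 - 1261)/(172 + 2492) + (2257 - (-361/(-552) + 687/(-9))))/(r + a(-8, 64)) = ((-964 - 1261)/(172 + 2492) + (2257 - (-361/(-552) + 687/(-9))))/(2355 + (-14 + 35*64)) = (-2225/2664 + (2257 - (-361*(-1/552) + 687*(-⅑))))/(2355 + (-14 + 2240)) = (-2225*1/2664 + (2257 - (361/552 - 229/3)))/(2355 + 2226) = (-2225/2664 + (2257 - 1*(-13925/184)))/4581 = (-2225/2664 + (2257 + 13925/184))*(1/4581) = (-2225/2664 + 429213/184)*(1/4581) = (71438377/30636)*(1/4581) = 71438377/140343516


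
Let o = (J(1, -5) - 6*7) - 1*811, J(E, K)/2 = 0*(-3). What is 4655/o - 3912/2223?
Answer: -4561667/632073 ≈ -7.2170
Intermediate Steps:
J(E, K) = 0 (J(E, K) = 2*(0*(-3)) = 2*0 = 0)
o = -853 (o = (0 - 6*7) - 1*811 = (0 - 42) - 811 = -42 - 811 = -853)
4655/o - 3912/2223 = 4655/(-853) - 3912/2223 = 4655*(-1/853) - 3912*1/2223 = -4655/853 - 1304/741 = -4561667/632073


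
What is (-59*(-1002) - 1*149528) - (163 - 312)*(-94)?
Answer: -104416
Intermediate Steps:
(-59*(-1002) - 1*149528) - (163 - 312)*(-94) = (59118 - 149528) - (-149)*(-94) = -90410 - 1*14006 = -90410 - 14006 = -104416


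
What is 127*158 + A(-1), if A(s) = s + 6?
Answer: 20071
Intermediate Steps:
A(s) = 6 + s
127*158 + A(-1) = 127*158 + (6 - 1) = 20066 + 5 = 20071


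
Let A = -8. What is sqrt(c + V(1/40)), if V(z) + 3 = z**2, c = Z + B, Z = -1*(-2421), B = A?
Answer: sqrt(3856001)/40 ≈ 49.092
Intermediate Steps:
B = -8
Z = 2421
c = 2413 (c = 2421 - 8 = 2413)
V(z) = -3 + z**2
sqrt(c + V(1/40)) = sqrt(2413 + (-3 + (1/40)**2)) = sqrt(2413 + (-3 + 1/1600)) = sqrt(2413 - 4799/1600) = sqrt(3856001/1600) = sqrt(3856001)/40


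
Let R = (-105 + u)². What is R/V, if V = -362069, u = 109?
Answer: -16/362069 ≈ -4.4190e-5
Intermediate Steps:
R = 16 (R = (-105 + 109)² = 4² = 16)
R/V = 16/(-362069) = 16*(-1/362069) = -16/362069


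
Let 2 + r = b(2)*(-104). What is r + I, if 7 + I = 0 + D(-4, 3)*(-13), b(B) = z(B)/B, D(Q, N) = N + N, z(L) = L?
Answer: -191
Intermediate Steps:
D(Q, N) = 2*N
b(B) = 1 (b(B) = B/B = 1)
r = -106 (r = -2 + 1*(-104) = -2 - 104 = -106)
I = -85 (I = -7 + (0 + (2*3)*(-13)) = -7 + (0 + 6*(-13)) = -7 + (0 - 78) = -7 - 78 = -85)
r + I = -106 - 85 = -191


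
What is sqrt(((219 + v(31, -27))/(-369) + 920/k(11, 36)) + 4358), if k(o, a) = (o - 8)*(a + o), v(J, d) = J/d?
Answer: 4*sqrt(738327751089)/52029 ≈ 66.060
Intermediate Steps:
k(o, a) = (-8 + o)*(a + o)
sqrt(((219 + v(31, -27))/(-369) + 920/k(11, 36)) + 4358) = sqrt(((219 + 31/(-27))/(-369) + 920/(11**2 - 8*36 - 8*11 + 36*11)) + 4358) = sqrt(((219 + 31*(-1/27))*(-1/369) + 920/(121 - 288 - 88 + 396)) + 4358) = sqrt(((219 - 31/27)*(-1/369) + 920/141) + 4358) = sqrt(((5882/27)*(-1/369) + 920*(1/141)) + 4358) = sqrt((-5882/9963 + 920/141) + 4358) = sqrt(2778866/468261 + 4358) = sqrt(2043460304/468261) = 4*sqrt(738327751089)/52029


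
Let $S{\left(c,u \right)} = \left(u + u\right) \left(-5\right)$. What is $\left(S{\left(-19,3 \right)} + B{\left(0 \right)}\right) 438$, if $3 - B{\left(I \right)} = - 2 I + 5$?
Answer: $-14016$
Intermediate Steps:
$B{\left(I \right)} = -2 + 2 I$ ($B{\left(I \right)} = 3 - \left(- 2 I + 5\right) = 3 - \left(5 - 2 I\right) = 3 + \left(-5 + 2 I\right) = -2 + 2 I$)
$S{\left(c,u \right)} = - 10 u$ ($S{\left(c,u \right)} = 2 u \left(-5\right) = - 10 u$)
$\left(S{\left(-19,3 \right)} + B{\left(0 \right)}\right) 438 = \left(\left(-10\right) 3 + \left(-2 + 2 \cdot 0\right)\right) 438 = \left(-30 + \left(-2 + 0\right)\right) 438 = \left(-30 - 2\right) 438 = \left(-32\right) 438 = -14016$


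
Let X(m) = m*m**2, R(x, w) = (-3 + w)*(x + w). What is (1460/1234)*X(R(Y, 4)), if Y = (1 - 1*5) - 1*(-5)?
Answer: 91250/617 ≈ 147.89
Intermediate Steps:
Y = 1 (Y = (1 - 5) + 5 = -4 + 5 = 1)
R(x, w) = (-3 + w)*(w + x)
X(m) = m**3
(1460/1234)*X(R(Y, 4)) = (1460/1234)*(4**2 - 3*4 - 3*1 + 4*1)**3 = (1460*(1/1234))*(16 - 12 - 3 + 4)**3 = (730/617)*5**3 = (730/617)*125 = 91250/617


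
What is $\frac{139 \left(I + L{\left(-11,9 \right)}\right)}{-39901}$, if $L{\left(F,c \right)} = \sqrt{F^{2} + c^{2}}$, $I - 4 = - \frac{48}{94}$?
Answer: $- \frac{22796}{1875347} - \frac{139 \sqrt{202}}{39901} \approx -0.061667$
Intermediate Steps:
$I = \frac{164}{47}$ ($I = 4 - \frac{48}{94} = 4 - \frac{24}{47} = \frac{164}{47} \approx 3.4894$)
$\frac{139 \left(I + L{\left(-11,9 \right)}\right)}{-39901} = \frac{139 \left(\frac{164}{47} + \sqrt{\left(-11\right)^{2} + 9^{2}}\right)}{-39901} = 139 \left(\frac{164}{47} + \sqrt{121 + 81}\right) \left(- \frac{1}{39901}\right) = 139 \left(\frac{164}{47} + \sqrt{202}\right) \left(- \frac{1}{39901}\right) = \left(\frac{22796}{47} + 139 \sqrt{202}\right) \left(- \frac{1}{39901}\right) = - \frac{22796}{1875347} - \frac{139 \sqrt{202}}{39901}$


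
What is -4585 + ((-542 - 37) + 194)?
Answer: -4970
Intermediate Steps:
-4585 + ((-542 - 37) + 194) = -4585 + (-579 + 194) = -4585 - 385 = -4970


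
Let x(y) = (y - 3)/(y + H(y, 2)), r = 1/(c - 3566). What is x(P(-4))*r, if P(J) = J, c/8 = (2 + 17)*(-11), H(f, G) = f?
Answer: -7/41904 ≈ -0.00016705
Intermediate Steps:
c = -1672 (c = 8*((2 + 17)*(-11)) = 8*(19*(-11)) = 8*(-209) = -1672)
r = -1/5238 (r = 1/(-1672 - 3566) = 1/(-5238) = -1/5238 ≈ -0.00019091)
x(y) = (-3 + y)/(2*y) (x(y) = (y - 3)/(y + y) = (-3 + y)/((2*y)) = (-3 + y)*(1/(2*y)) = (-3 + y)/(2*y))
x(P(-4))*r = ((½)*(-3 - 4)/(-4))*(-1/5238) = ((½)*(-¼)*(-7))*(-1/5238) = (7/8)*(-1/5238) = -7/41904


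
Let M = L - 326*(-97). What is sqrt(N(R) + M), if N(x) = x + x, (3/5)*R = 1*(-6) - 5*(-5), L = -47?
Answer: sqrt(284745)/3 ≈ 177.87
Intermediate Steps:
R = 95/3 (R = 5*(1*(-6) - 5*(-5))/3 = 5*(-6 + 25)/3 = (5/3)*19 = 95/3 ≈ 31.667)
N(x) = 2*x
M = 31575 (M = -47 - 326*(-97) = -47 + 31622 = 31575)
sqrt(N(R) + M) = sqrt(2*(95/3) + 31575) = sqrt(190/3 + 31575) = sqrt(94915/3) = sqrt(284745)/3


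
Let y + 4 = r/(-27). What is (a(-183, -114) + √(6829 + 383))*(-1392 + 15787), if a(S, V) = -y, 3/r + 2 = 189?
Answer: 96921535/1683 + 28790*√1803 ≈ 1.2801e+6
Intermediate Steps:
r = 3/187 (r = 3/(-2 + 189) = 3/187 ≈ 0.016043)
y = -6733/1683 (y = -4 + (3/187)/(-27) = -4 + (3/187)*(-1/27) = -4 - 1/1683 = -6733/1683 ≈ -4.0006)
a(S, V) = 6733/1683 (a(S, V) = -1*(-6733/1683) = 6733/1683)
(a(-183, -114) + √(6829 + 383))*(-1392 + 15787) = (6733/1683 + √(6829 + 383))*(-1392 + 15787) = (6733/1683 + √7212)*14395 = (6733/1683 + 2*√1803)*14395 = 96921535/1683 + 28790*√1803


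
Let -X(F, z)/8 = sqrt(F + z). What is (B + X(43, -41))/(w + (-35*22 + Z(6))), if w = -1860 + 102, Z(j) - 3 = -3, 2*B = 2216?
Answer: -277/632 + sqrt(2)/316 ≈ -0.43382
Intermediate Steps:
B = 1108 (B = (1/2)*2216 = 1108)
Z(j) = 0 (Z(j) = 3 - 3 = 0)
w = -1758
X(F, z) = -8*sqrt(F + z)
(B + X(43, -41))/(w + (-35*22 + Z(6))) = (1108 - 8*sqrt(43 - 41))/(-1758 + (-35*22 + 0)) = (1108 - 8*sqrt(2))/(-1758 + (-770 + 0)) = (1108 - 8*sqrt(2))/(-1758 - 770) = (1108 - 8*sqrt(2))/(-2528) = (1108 - 8*sqrt(2))*(-1/2528) = -277/632 + sqrt(2)/316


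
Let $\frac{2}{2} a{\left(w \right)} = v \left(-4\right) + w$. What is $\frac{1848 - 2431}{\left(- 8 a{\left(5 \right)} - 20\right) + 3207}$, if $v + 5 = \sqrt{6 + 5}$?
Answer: $- \frac{1741421}{8910905} + \frac{18656 \sqrt{11}}{8910905} \approx -0.18848$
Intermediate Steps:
$v = -5 + \sqrt{11}$ ($v = -5 + \sqrt{6 + 5} = -5 + \sqrt{11} \approx -1.6834$)
$a{\left(w \right)} = 20 + w - 4 \sqrt{11}$ ($a{\left(w \right)} = \left(-5 + \sqrt{11}\right) \left(-4\right) + w = \left(20 - 4 \sqrt{11}\right) + w = 20 + w - 4 \sqrt{11}$)
$\frac{1848 - 2431}{\left(- 8 a{\left(5 \right)} - 20\right) + 3207} = \frac{1848 - 2431}{\left(- 8 \left(20 + 5 - 4 \sqrt{11}\right) - 20\right) + 3207} = - \frac{583}{\left(- 8 \left(25 - 4 \sqrt{11}\right) - 20\right) + 3207} = - \frac{583}{\left(\left(-200 + 32 \sqrt{11}\right) - 20\right) + 3207} = - \frac{583}{\left(-220 + 32 \sqrt{11}\right) + 3207} = - \frac{583}{2987 + 32 \sqrt{11}}$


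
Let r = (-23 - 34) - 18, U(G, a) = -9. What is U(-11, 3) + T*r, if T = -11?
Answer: 816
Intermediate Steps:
r = -75 (r = -57 - 18 = -75)
U(-11, 3) + T*r = -9 - 11*(-75) = -9 + 825 = 816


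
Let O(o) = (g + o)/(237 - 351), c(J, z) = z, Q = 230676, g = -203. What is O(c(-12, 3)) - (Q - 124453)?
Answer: -6054611/57 ≈ -1.0622e+5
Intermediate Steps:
O(o) = 203/114 - o/114 (O(o) = (-203 + o)/(237 - 351) = (-203 + o)/(-114) = (-203 + o)*(-1/114) = 203/114 - o/114)
O(c(-12, 3)) - (Q - 124453) = (203/114 - 1/114*3) - (230676 - 124453) = (203/114 - 1/38) - 1*106223 = 100/57 - 106223 = -6054611/57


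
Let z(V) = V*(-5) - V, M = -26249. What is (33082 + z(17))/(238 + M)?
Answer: -32980/26011 ≈ -1.2679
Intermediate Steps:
z(V) = -6*V (z(V) = -5*V - V = -6*V)
(33082 + z(17))/(238 + M) = (33082 - 6*17)/(238 - 26249) = (33082 - 102)/(-26011) = 32980*(-1/26011) = -32980/26011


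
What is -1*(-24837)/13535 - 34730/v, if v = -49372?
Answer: 848161457/334125010 ≈ 2.5385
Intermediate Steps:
-1*(-24837)/13535 - 34730/v = -1*(-24837)/13535 - 34730/(-49372) = 24837*(1/13535) - 34730*(-1/49372) = 24837/13535 + 17365/24686 = 848161457/334125010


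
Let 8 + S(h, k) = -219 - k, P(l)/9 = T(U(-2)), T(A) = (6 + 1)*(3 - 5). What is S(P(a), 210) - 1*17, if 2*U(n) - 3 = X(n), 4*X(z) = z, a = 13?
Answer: -454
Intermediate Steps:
X(z) = z/4
U(n) = 3/2 + n/8 (U(n) = 3/2 + (n/4)/2 = 3/2 + n/8)
T(A) = -14 (T(A) = 7*(-2) = -14)
P(l) = -126 (P(l) = 9*(-14) = -126)
S(h, k) = -227 - k (S(h, k) = -8 + (-219 - k) = -227 - k)
S(P(a), 210) - 1*17 = (-227 - 1*210) - 1*17 = (-227 - 210) - 17 = -437 - 17 = -454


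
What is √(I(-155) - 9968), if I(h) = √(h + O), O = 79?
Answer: √(-9968 + 2*I*√19) ≈ 0.0437 + 99.84*I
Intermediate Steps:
I(h) = √(79 + h) (I(h) = √(h + 79) = √(79 + h))
√(I(-155) - 9968) = √(√(79 - 155) - 9968) = √(√(-76) - 9968) = √(2*I*√19 - 9968) = √(-9968 + 2*I*√19)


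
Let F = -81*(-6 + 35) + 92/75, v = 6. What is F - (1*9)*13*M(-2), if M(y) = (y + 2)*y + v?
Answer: -228733/75 ≈ -3049.8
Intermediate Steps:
M(y) = 6 + y*(2 + y) (M(y) = (y + 2)*y + 6 = (2 + y)*y + 6 = y*(2 + y) + 6 = 6 + y*(2 + y))
F = -176083/75 (F = -81*29 + 92*(1/75) = -2349 + 92/75 = -176083/75 ≈ -2347.8)
F - (1*9)*13*M(-2) = -176083/75 - (1*9)*13*(6 + (-2)² + 2*(-2)) = -176083/75 - 9*13*(6 + 4 - 4) = -176083/75 - 117*6 = -176083/75 - 1*702 = -176083/75 - 702 = -228733/75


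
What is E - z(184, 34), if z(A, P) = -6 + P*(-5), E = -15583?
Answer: -15407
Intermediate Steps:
z(A, P) = -6 - 5*P
E - z(184, 34) = -15583 - (-6 - 5*34) = -15583 - (-6 - 170) = -15583 - 1*(-176) = -15583 + 176 = -15407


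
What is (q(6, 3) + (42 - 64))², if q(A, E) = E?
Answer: 361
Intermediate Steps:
(q(6, 3) + (42 - 64))² = (3 + (42 - 64))² = (3 - 22)² = (-19)² = 361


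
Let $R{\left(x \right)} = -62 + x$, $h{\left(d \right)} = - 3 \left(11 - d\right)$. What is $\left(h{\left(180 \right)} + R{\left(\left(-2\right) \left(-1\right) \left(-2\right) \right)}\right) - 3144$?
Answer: $-2703$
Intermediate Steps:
$h{\left(d \right)} = -33 + 3 d$
$\left(h{\left(180 \right)} + R{\left(\left(-2\right) \left(-1\right) \left(-2\right) \right)}\right) - 3144 = \left(\left(-33 + 3 \cdot 180\right) - \left(62 - \left(-2\right) \left(-1\right) \left(-2\right)\right)\right) - 3144 = \left(\left(-33 + 540\right) + \left(-62 + 2 \left(-2\right)\right)\right) - 3144 = \left(507 - 66\right) - 3144 = 441 - 3144 = -2703$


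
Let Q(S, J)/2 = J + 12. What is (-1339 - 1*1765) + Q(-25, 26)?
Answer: -3028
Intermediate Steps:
Q(S, J) = 24 + 2*J (Q(S, J) = 2*(J + 12) = 2*(12 + J) = 24 + 2*J)
(-1339 - 1*1765) + Q(-25, 26) = (-1339 - 1*1765) + (24 + 2*26) = (-1339 - 1765) + (24 + 52) = -3104 + 76 = -3028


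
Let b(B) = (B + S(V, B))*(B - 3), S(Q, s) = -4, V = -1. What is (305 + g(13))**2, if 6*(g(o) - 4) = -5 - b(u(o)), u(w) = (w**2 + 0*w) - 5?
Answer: 571735921/36 ≈ 1.5882e+7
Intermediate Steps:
u(w) = -5 + w**2 (u(w) = (w**2 + 0) - 5 = w**2 - 5 = -5 + w**2)
b(B) = (-4 + B)*(-3 + B) (b(B) = (B - 4)*(B - 3) = (-4 + B)*(-3 + B))
g(o) = -14/3 - (-5 + o**2)**2/6 + 7*o**2/6 (g(o) = 4 + (-5 - (12 + (-5 + o**2)**2 - 7*(-5 + o**2)))/6 = 4 + (-5 - (12 + (-5 + o**2)**2 + (35 - 7*o**2)))/6 = 4 + (-5 - (47 + (-5 + o**2)**2 - 7*o**2))/6 = 4 + (-5 + (-47 - (-5 + o**2)**2 + 7*o**2))/6 = 4 + (-52 - (-5 + o**2)**2 + 7*o**2)/6 = 4 + (-26/3 - (-5 + o**2)**2/6 + 7*o**2/6) = -14/3 - (-5 + o**2)**2/6 + 7*o**2/6)
(305 + g(13))**2 = (305 + (-53/6 - 1/6*13**4 + (17/6)*13**2))**2 = (305 + (-53/6 - 1/6*28561 + (17/6)*169))**2 = (305 + (-53/6 - 28561/6 + 2873/6))**2 = (305 - 25741/6)**2 = (-23911/6)**2 = 571735921/36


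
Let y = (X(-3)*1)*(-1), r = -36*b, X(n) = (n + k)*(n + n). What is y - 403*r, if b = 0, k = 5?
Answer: 12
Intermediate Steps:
X(n) = 2*n*(5 + n) (X(n) = (n + 5)*(n + n) = (5 + n)*(2*n) = 2*n*(5 + n))
r = 0 (r = -36*0 = 0)
y = 12 (y = ((2*(-3)*(5 - 3))*1)*(-1) = ((2*(-3)*2)*1)*(-1) = -12*1*(-1) = -12*(-1) = 12)
y - 403*r = 12 - 403*0 = 12 + 0 = 12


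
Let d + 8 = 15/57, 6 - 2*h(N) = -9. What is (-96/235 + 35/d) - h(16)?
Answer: -122707/9870 ≈ -12.432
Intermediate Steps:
h(N) = 15/2 (h(N) = 3 - 1/2*(-9) = 3 + 9/2 = 15/2)
d = -147/19 (d = -8 + 15/57 = -8 + 15*(1/57) = -8 + 5/19 = -147/19 ≈ -7.7368)
(-96/235 + 35/d) - h(16) = (-96/235 + 35/(-147/19)) - 1*15/2 = (-96*1/235 + 35*(-19/147)) - 15/2 = (-96/235 - 95/21) - 15/2 = -24341/4935 - 15/2 = -122707/9870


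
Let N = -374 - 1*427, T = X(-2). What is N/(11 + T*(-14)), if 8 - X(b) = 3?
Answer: 801/59 ≈ 13.576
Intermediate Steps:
X(b) = 5 (X(b) = 8 - 1*3 = 8 - 3 = 5)
T = 5
N = -801 (N = -374 - 427 = -801)
N/(11 + T*(-14)) = -801/(11 + 5*(-14)) = -801/(11 - 70) = -801/(-59) = -801*(-1/59) = 801/59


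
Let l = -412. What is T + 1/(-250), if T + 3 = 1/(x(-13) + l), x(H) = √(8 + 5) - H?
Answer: -59824969/19898500 - √13/159188 ≈ -3.0065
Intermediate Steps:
x(H) = √13 - H
T = -3 + 1/(-399 + √13) (T = -3 + 1/((√13 - 1*(-13)) - 412) = -3 + 1/((√13 + 13) - 412) = -3 + 1/((13 + √13) - 412) = -3 + 1/(-399 + √13) ≈ -3.0025)
T + 1/(-250) = (-477963/159188 - √13/159188) + 1/(-250) = (-477963/159188 - √13/159188) - 1/250 = -59824969/19898500 - √13/159188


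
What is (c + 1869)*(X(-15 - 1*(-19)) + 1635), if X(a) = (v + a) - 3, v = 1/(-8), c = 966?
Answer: 37101645/8 ≈ 4.6377e+6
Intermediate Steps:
v = -1/8 ≈ -0.12500
X(a) = -25/8 + a (X(a) = (-1/8 + a) - 3 = -25/8 + a)
(c + 1869)*(X(-15 - 1*(-19)) + 1635) = (966 + 1869)*((-25/8 + (-15 - 1*(-19))) + 1635) = 2835*((-25/8 + (-15 + 19)) + 1635) = 2835*((-25/8 + 4) + 1635) = 2835*(7/8 + 1635) = 2835*(13087/8) = 37101645/8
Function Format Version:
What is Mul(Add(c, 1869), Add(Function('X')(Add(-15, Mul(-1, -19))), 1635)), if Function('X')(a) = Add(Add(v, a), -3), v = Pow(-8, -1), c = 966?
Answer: Rational(37101645, 8) ≈ 4.6377e+6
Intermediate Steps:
v = Rational(-1, 8) ≈ -0.12500
Function('X')(a) = Add(Rational(-25, 8), a) (Function('X')(a) = Add(Add(Rational(-1, 8), a), -3) = Add(Rational(-25, 8), a))
Mul(Add(c, 1869), Add(Function('X')(Add(-15, Mul(-1, -19))), 1635)) = Mul(Add(966, 1869), Add(Add(Rational(-25, 8), Add(-15, Mul(-1, -19))), 1635)) = Mul(2835, Add(Add(Rational(-25, 8), Add(-15, 19)), 1635)) = Mul(2835, Add(Add(Rational(-25, 8), 4), 1635)) = Mul(2835, Add(Rational(7, 8), 1635)) = Mul(2835, Rational(13087, 8)) = Rational(37101645, 8)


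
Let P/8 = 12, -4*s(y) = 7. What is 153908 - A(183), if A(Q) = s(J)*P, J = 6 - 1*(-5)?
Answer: 154076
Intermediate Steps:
J = 11 (J = 6 + 5 = 11)
s(y) = -7/4 (s(y) = -1/4*7 = -7/4)
P = 96 (P = 8*12 = 96)
A(Q) = -168 (A(Q) = -7/4*96 = -168)
153908 - A(183) = 153908 - 1*(-168) = 153908 + 168 = 154076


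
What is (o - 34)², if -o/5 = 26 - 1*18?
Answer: 5476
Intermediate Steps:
o = -40 (o = -5*(26 - 1*18) = -5*(26 - 18) = -5*8 = -40)
(o - 34)² = (-40 - 34)² = (-74)² = 5476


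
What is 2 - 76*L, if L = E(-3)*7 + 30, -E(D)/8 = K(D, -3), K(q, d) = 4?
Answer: 14746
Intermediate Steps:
E(D) = -32 (E(D) = -8*4 = -32)
L = -194 (L = -32*7 + 30 = -224 + 30 = -194)
2 - 76*L = 2 - 76*(-194) = 2 + 14744 = 14746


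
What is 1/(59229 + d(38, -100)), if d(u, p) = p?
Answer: 1/59129 ≈ 1.6912e-5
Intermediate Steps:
1/(59229 + d(38, -100)) = 1/(59229 - 100) = 1/59129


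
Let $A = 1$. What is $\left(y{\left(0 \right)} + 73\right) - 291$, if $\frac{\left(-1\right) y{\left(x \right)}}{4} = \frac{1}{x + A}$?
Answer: $-222$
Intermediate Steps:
$y{\left(x \right)} = - \frac{4}{1 + x}$ ($y{\left(x \right)} = - \frac{4}{x + 1} = - \frac{4}{1 + x}$)
$\left(y{\left(0 \right)} + 73\right) - 291 = \left(- \frac{4}{1 + 0} + 73\right) - 291 = \left(- \frac{4}{1} + 73\right) - 291 = \left(\left(-4\right) 1 + 73\right) - 291 = \left(-4 + 73\right) - 291 = 69 - 291 = -222$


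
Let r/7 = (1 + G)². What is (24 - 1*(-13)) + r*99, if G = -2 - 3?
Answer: 11125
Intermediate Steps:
G = -5
r = 112 (r = 7*(1 - 5)² = 7*(-4)² = 7*16 = 112)
(24 - 1*(-13)) + r*99 = (24 - 1*(-13)) + 112*99 = (24 + 13) + 11088 = 37 + 11088 = 11125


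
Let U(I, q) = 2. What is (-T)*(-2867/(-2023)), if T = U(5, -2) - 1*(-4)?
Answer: -17202/2023 ≈ -8.5032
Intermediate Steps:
T = 6 (T = 2 - 1*(-4) = 2 + 4 = 6)
(-T)*(-2867/(-2023)) = (-1*6)*(-2867/(-2023)) = -(-17202)*(-1)/2023 = -6*2867/2023 = -17202/2023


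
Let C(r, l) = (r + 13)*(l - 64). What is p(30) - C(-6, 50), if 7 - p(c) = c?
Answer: 75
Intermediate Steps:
C(r, l) = (-64 + l)*(13 + r) (C(r, l) = (13 + r)*(-64 + l) = (-64 + l)*(13 + r))
p(c) = 7 - c
p(30) - C(-6, 50) = (7 - 1*30) - (-832 - 64*(-6) + 13*50 + 50*(-6)) = (7 - 30) - (-832 + 384 + 650 - 300) = -23 - 1*(-98) = -23 + 98 = 75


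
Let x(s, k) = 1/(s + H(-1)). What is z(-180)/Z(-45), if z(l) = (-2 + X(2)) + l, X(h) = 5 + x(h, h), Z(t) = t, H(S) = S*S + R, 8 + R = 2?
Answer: 532/135 ≈ 3.9407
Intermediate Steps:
R = -6 (R = -8 + 2 = -6)
H(S) = -6 + S**2 (H(S) = S*S - 6 = S**2 - 6 = -6 + S**2)
x(s, k) = 1/(-5 + s) (x(s, k) = 1/(s + (-6 + (-1)**2)) = 1/(s + (-6 + 1)) = 1/(s - 5) = 1/(-5 + s))
X(h) = 5 + 1/(-5 + h)
z(l) = 8/3 + l (z(l) = (-2 + (-24 + 5*2)/(-5 + 2)) + l = (-2 + (-24 + 10)/(-3)) + l = (-2 - 1/3*(-14)) + l = (-2 + 14/3) + l = 8/3 + l)
z(-180)/Z(-45) = (8/3 - 180)/(-45) = -532/3*(-1/45) = 532/135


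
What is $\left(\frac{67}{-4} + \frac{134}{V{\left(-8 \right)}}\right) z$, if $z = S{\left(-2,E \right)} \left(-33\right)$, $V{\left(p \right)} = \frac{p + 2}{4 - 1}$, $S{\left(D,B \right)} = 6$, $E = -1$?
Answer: $\frac{33165}{2} \approx 16583.0$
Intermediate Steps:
$V{\left(p \right)} = \frac{2}{3} + \frac{p}{3}$ ($V{\left(p \right)} = \frac{2 + p}{3} = \left(2 + p\right) \frac{1}{3} = \frac{2}{3} + \frac{p}{3}$)
$z = -198$ ($z = 6 \left(-33\right) = -198$)
$\left(\frac{67}{-4} + \frac{134}{V{\left(-8 \right)}}\right) z = \left(\frac{67}{-4} + \frac{134}{\frac{2}{3} + \frac{1}{3} \left(-8\right)}\right) \left(-198\right) = \left(67 \left(- \frac{1}{4}\right) + \frac{134}{\frac{2}{3} - \frac{8}{3}}\right) \left(-198\right) = \left(- \frac{67}{4} + \frac{134}{-2}\right) \left(-198\right) = \left(- \frac{67}{4} + 134 \left(- \frac{1}{2}\right)\right) \left(-198\right) = \left(- \frac{67}{4} - 67\right) \left(-198\right) = \left(- \frac{335}{4}\right) \left(-198\right) = \frac{33165}{2}$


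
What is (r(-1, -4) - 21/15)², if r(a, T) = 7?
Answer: 784/25 ≈ 31.360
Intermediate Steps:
(r(-1, -4) - 21/15)² = (7 - 21/15)² = (7 - 21*1/15)² = (7 - 7/5)² = (28/5)² = 784/25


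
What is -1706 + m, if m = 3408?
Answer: 1702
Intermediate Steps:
-1706 + m = -1706 + 3408 = 1702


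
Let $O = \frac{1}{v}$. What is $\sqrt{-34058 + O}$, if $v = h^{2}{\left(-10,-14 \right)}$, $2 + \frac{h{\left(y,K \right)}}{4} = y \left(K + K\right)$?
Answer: $\frac{i \sqrt{42114215551}}{1112} \approx 184.55 i$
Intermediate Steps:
$h{\left(y,K \right)} = -8 + 8 K y$ ($h{\left(y,K \right)} = -8 + 4 y \left(K + K\right) = -8 + 4 y 2 K = -8 + 4 \cdot 2 K y = -8 + 8 K y$)
$v = 1236544$ ($v = \left(-8 + 8 \left(-14\right) \left(-10\right)\right)^{2} = \left(-8 + 1120\right)^{2} = 1112^{2} = 1236544$)
$O = \frac{1}{1236544} \approx 8.0871 \cdot 10^{-7}$
$\sqrt{-34058 + O} = \sqrt{-34058 + \frac{1}{1236544}} = \sqrt{- \frac{42114215551}{1236544}} = \frac{i \sqrt{42114215551}}{1112}$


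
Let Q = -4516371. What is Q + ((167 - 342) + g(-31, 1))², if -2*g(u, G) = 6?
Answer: -4484687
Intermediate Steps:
g(u, G) = -3 (g(u, G) = -½*6 = -3)
Q + ((167 - 342) + g(-31, 1))² = -4516371 + ((167 - 342) - 3)² = -4516371 + (-175 - 3)² = -4516371 + (-178)² = -4516371 + 31684 = -4484687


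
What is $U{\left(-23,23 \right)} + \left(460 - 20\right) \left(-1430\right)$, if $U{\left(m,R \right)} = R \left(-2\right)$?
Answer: $-629246$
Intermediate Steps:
$U{\left(m,R \right)} = - 2 R$
$U{\left(-23,23 \right)} + \left(460 - 20\right) \left(-1430\right) = \left(-2\right) 23 + \left(460 - 20\right) \left(-1430\right) = -46 + 440 \left(-1430\right) = -46 - 629200 = -629246$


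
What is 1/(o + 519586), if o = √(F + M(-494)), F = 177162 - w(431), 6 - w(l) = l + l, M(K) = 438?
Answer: 259793/134984716470 - √44614/134984716470 ≈ 1.9230e-6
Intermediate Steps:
w(l) = 6 - 2*l (w(l) = 6 - (l + l) = 6 - 2*l)
F = 178018 (F = 177162 - (6 - 2*431) = 177162 - (6 - 862) = 177162 - 1*(-856) = 177162 + 856 = 178018)
o = 2*√44614 (o = √(178018 + 438) = √178456 = 2*√44614 ≈ 422.44)
1/(o + 519586) = 1/(2*√44614 + 519586) = 1/(519586 + 2*√44614)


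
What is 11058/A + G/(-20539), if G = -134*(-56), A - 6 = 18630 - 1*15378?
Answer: 33778705/11152677 ≈ 3.0288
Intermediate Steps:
A = 3258 (A = 6 + (18630 - 1*15378) = 6 + (18630 - 15378) = 6 + 3252 = 3258)
G = 7504
11058/A + G/(-20539) = 11058/3258 + 7504/(-20539) = 11058*(1/3258) + 7504*(-1/20539) = 1843/543 - 7504/20539 = 33778705/11152677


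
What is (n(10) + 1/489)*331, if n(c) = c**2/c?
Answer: 1618921/489 ≈ 3310.7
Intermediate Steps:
n(c) = c
(n(10) + 1/489)*331 = (10 + 1/489)*331 = (4891/489)*331 = 1618921/489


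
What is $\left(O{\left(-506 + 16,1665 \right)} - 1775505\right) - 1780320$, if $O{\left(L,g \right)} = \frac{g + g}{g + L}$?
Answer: $- \frac{835618209}{235} \approx -3.5558 \cdot 10^{6}$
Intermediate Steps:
$O{\left(L,g \right)} = \frac{2 g}{L + g}$
$\left(O{\left(-506 + 16,1665 \right)} - 1775505\right) - 1780320 = \left(2 \cdot 1665 \frac{1}{\left(-506 + 16\right) + 1665} - 1775505\right) - 1780320 = \left(2 \cdot 1665 \frac{1}{-490 + 1665} - 1775505\right) - 1780320 = \left(2 \cdot 1665 \cdot \frac{1}{1175} - 1775505\right) - 1780320 = \left(\frac{666}{235} - 1775505\right) - 1780320 = - \frac{417243009}{235} - 1780320 = - \frac{835618209}{235}$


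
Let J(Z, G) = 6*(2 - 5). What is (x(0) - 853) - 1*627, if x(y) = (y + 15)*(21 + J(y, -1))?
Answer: -1435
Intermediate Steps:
J(Z, G) = -18 (J(Z, G) = 6*(-3) = -18)
x(y) = 45 + 3*y (x(y) = (y + 15)*(21 - 18) = (15 + y)*3 = 45 + 3*y)
(x(0) - 853) - 1*627 = ((45 + 3*0) - 853) - 1*627 = ((45 + 0) - 853) - 627 = (45 - 853) - 627 = -808 - 627 = -1435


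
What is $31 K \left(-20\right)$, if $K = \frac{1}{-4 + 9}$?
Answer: $-124$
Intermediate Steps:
$K = \frac{1}{5} \approx 0.2$
$31 K \left(-20\right) = 31 \cdot \frac{1}{5} \left(-20\right) = \frac{31}{5} \left(-20\right) = -124$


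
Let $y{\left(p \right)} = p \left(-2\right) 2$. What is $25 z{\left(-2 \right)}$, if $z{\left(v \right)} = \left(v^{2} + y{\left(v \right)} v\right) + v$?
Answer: $-350$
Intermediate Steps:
$y{\left(p \right)} = - 4 p$ ($y{\left(p \right)} = - 2 p 2 = - 4 p$)
$z{\left(v \right)} = v - 3 v^{2}$ ($z{\left(v \right)} = \left(v^{2} + - 4 v v\right) + v = \left(v^{2} - 4 v^{2}\right) + v = - 3 v^{2} + v = v - 3 v^{2}$)
$25 z{\left(-2 \right)} = 25 \left(- 2 \left(1 - -6\right)\right) = 25 \left(- 2 \left(1 + 6\right)\right) = 25 \left(\left(-2\right) 7\right) = 25 \left(-14\right) = -350$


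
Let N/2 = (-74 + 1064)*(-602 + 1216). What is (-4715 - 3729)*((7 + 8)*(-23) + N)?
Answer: -10262626500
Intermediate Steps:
N = 1215720 (N = 2*((-74 + 1064)*(-602 + 1216)) = 2*(990*614) = 2*607860 = 1215720)
(-4715 - 3729)*((7 + 8)*(-23) + N) = (-4715 - 3729)*((7 + 8)*(-23) + 1215720) = -8444*(15*(-23) + 1215720) = -8444*(-345 + 1215720) = -8444*1215375 = -10262626500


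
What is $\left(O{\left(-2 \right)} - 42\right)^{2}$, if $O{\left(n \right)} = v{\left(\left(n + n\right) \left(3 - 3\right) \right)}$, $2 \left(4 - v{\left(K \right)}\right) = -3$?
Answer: $\frac{5329}{4} \approx 1332.3$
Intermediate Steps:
$v{\left(K \right)} = \frac{11}{2}$ ($v{\left(K \right)} = 4 - - \frac{3}{2} = 4 + \frac{3}{2} = \frac{11}{2}$)
$O{\left(n \right)} = \frac{11}{2}$
$\left(O{\left(-2 \right)} - 42\right)^{2} = \left(\frac{11}{2} - 42\right)^{2} = \left(- \frac{73}{2}\right)^{2} = \frac{5329}{4}$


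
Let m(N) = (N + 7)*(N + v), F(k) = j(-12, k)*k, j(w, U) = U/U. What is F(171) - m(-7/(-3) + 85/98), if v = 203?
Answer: -167027821/86436 ≈ -1932.4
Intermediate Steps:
j(w, U) = 1
F(k) = k (F(k) = 1*k = k)
m(N) = (7 + N)*(203 + N) (m(N) = (N + 7)*(N + 203) = (7 + N)*(203 + N))
F(171) - m(-7/(-3) + 85/98) = 171 - (1421 + (-7/(-3) + 85/98)**2 + 210*(-7/(-3) + 85/98)) = 171 - (1421 + (-7*(-1/3) + 85*(1/98))**2 + 210*(-7*(-1/3) + 85*(1/98))) = 171 - (1421 + (7/3 + 85/98)**2 + 210*(7/3 + 85/98)) = 171 - (1421 + (941/294)**2 + 210*(941/294)) = 171 - (1421 + 885481/86436 + 4705/7) = 171 - 1*181808377/86436 = 171 - 181808377/86436 = -167027821/86436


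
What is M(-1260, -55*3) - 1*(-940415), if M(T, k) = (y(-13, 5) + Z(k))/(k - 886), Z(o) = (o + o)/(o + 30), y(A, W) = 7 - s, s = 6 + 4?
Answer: 8895385490/9459 ≈ 9.4042e+5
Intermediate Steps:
s = 10
y(A, W) = -3 (y(A, W) = 7 - 1*10 = 7 - 10 = -3)
Z(o) = 2*o/(30 + o) (Z(o) = (2*o)/(30 + o) = 2*o/(30 + o))
M(T, k) = (-3 + 2*k/(30 + k))/(-886 + k) (M(T, k) = (-3 + 2*k/(30 + k))/(k - 886) = (-3 + 2*k/(30 + k))/(-886 + k))
M(-1260, -55*3) - 1*(-940415) = (-90 - (-55)*3)/((-886 - 55*3)*(30 - 55*3)) - 1*(-940415) = (-90 - 1*(-165))/((-886 - 165)*(30 - 165)) + 940415 = (-90 + 165)/(-1051*(-135)) + 940415 = -1/1051*(-1/135)*75 + 940415 = 5/9459 + 940415 = 8895385490/9459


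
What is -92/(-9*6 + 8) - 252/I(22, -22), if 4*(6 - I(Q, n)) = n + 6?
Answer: -116/5 ≈ -23.200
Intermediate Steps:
I(Q, n) = 9/2 - n/4 (I(Q, n) = 6 - (n + 6)/4 = 6 - (6 + n)/4 = 6 + (-3/2 - n/4) = 9/2 - n/4)
-92/(-9*6 + 8) - 252/I(22, -22) = -92/(-9*6 + 8) - 252/(9/2 - ¼*(-22)) = -92/(-54 + 8) - 252/(9/2 + 11/2) = -92/(-46) - 252/10 = -92*(-1/46) - 252*⅒ = 2 - 126/5 = -116/5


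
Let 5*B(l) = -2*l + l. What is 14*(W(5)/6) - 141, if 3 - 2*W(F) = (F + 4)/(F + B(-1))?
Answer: -7255/52 ≈ -139.52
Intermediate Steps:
B(l) = -l/5 (B(l) = (-2*l + l)/5 = (-l)/5 = -l/5)
W(F) = 3/2 - (4 + F)/(2*(1/5 + F)) (W(F) = 3/2 - (F + 4)/(2*(F - 1/5*(-1))) = 3/2 - (4 + F)/(2*(F + 1/5)) = 3/2 - (4 + F)/(2*(1/5 + F)))
14*(W(5)/6) - 141 = 14*(((-17 + 10*5)/(2*(1 + 5*5)))/6) - 141 = 14*(((-17 + 50)/(2*(1 + 25)))*(1/6)) - 141 = 14*(((1/2)*33/26)*(1/6)) - 141 = 14*(((1/2)*(1/26)*33)*(1/6)) - 141 = 14*((33/52)*(1/6)) - 141 = 14*(11/104) - 141 = 77/52 - 141 = -7255/52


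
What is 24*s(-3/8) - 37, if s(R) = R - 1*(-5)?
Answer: 74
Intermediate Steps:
s(R) = 5 + R (s(R) = R + 5 = 5 + R)
24*s(-3/8) - 37 = 24*(5 - 3/8) - 37 = 24*(37/8) - 37 = 111 - 37 = 74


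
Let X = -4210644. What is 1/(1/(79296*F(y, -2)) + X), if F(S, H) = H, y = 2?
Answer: -158592/667774453249 ≈ -2.3749e-7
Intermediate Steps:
1/(1/(79296*F(y, -2)) + X) = 1/(1/(79296*(-2)) - 4210644) = 1/(1/(-158592) - 4210644) = 1/(-1/158592 - 4210644) = 1/(-667774453249/158592) = -158592/667774453249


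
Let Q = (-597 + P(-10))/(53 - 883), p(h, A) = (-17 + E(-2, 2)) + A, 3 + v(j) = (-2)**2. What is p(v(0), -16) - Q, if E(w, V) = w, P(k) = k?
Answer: -29657/830 ≈ -35.731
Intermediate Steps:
v(j) = 1 (v(j) = -3 + (-2)**2 = -3 + 4 = 1)
p(h, A) = -19 + A (p(h, A) = (-17 - 2) + A = -19 + A)
Q = 607/830 (Q = (-597 - 10)/(53 - 883) = -607/(-830) = -607*(-1/830) = 607/830 ≈ 0.73133)
p(v(0), -16) - Q = (-19 - 16) - 1*607/830 = -35 - 607/830 = -29657/830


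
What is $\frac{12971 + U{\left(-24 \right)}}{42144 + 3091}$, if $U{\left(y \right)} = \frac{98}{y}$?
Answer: $\frac{155603}{542820} \approx 0.28666$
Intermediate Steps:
$\frac{12971 + U{\left(-24 \right)}}{42144 + 3091} = \frac{12971 + \frac{98}{-24}}{42144 + 3091} = \frac{12971 + 98 \left(- \frac{1}{24}\right)}{45235} = \left(12971 - \frac{49}{12}\right) \frac{1}{45235} = \frac{155603}{12} \cdot \frac{1}{45235} = \frac{155603}{542820}$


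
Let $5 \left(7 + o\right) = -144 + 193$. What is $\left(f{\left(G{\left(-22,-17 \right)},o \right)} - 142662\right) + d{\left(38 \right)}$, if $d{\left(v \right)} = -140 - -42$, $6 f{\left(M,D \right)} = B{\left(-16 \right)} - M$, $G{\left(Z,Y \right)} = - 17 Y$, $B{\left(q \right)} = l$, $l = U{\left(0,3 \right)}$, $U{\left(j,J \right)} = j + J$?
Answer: $- \frac{428423}{3} \approx -1.4281 \cdot 10^{5}$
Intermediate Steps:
$U{\left(j,J \right)} = J + j$
$l = 3$ ($l = 3 + 0 = 3$)
$B{\left(q \right)} = 3$
$o = \frac{14}{5}$ ($o = -7 + \frac{-144 + 193}{5} = -7 + \frac{1}{5} \cdot 49 = -7 + \frac{49}{5} = \frac{14}{5} \approx 2.8$)
$f{\left(M,D \right)} = \frac{1}{2} - \frac{M}{6}$ ($f{\left(M,D \right)} = \frac{3 - M}{6} = \frac{1}{2} - \frac{M}{6}$)
$d{\left(v \right)} = -98$ ($d{\left(v \right)} = -140 + 42 = -98$)
$\left(f{\left(G{\left(-22,-17 \right)},o \right)} - 142662\right) + d{\left(38 \right)} = \left(\left(\frac{1}{2} - \frac{\left(-17\right) \left(-17\right)}{6}\right) - 142662\right) - 98 = \left(\left(\frac{1}{2} - \frac{289}{6}\right) - 142662\right) - 98 = \left(- \frac{143}{3} - 142662\right) - 98 = - \frac{428129}{3} - 98 = - \frac{428423}{3}$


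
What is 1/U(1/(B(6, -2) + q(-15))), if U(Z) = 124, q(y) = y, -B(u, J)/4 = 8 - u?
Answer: 1/124 ≈ 0.0080645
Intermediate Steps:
B(u, J) = -32 + 4*u (B(u, J) = -4*(8 - u) = -32 + 4*u)
1/U(1/(B(6, -2) + q(-15))) = 1/124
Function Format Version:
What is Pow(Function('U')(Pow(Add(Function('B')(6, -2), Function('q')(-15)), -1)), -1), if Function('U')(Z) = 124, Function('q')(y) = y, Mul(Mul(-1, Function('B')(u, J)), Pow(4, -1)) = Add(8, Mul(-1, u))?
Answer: Rational(1, 124) ≈ 0.0080645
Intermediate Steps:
Function('B')(u, J) = Add(-32, Mul(4, u)) (Function('B')(u, J) = Mul(-4, Add(8, Mul(-1, u))) = Add(-32, Mul(4, u)))
Pow(Function('U')(Pow(Add(Function('B')(6, -2), Function('q')(-15)), -1)), -1) = Pow(124, -1) = Rational(1, 124)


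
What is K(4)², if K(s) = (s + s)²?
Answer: 4096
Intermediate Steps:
K(s) = 4*s² (K(s) = (2*s)² = 4*s²)
K(4)² = (4*4²)² = (4*16)² = 64² = 4096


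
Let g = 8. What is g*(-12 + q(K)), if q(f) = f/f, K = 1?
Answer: -88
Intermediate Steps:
q(f) = 1
g*(-12 + q(K)) = 8*(-12 + 1) = 8*(-11) = -88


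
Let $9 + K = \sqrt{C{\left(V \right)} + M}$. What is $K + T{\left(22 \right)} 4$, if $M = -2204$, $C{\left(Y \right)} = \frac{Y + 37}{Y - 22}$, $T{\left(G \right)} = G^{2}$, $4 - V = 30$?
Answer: $1927 + \frac{i \sqrt{317409}}{12} \approx 1927.0 + 46.949 i$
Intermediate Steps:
$V = -26$ ($V = 4 - 30 = -26$)
$C{\left(Y \right)} = \frac{37 + Y}{-22 + Y}$
$K = -9 + \frac{i \sqrt{317409}}{12}$ ($K = -9 + \sqrt{\frac{37 - 26}{-22 - 26} - 2204} = -9 + \sqrt{\frac{1}{-48} \cdot 11 - 2204} = -9 + \sqrt{\left(- \frac{1}{48}\right) 11 - 2204} = -9 + \sqrt{- \frac{11}{48} - 2204} = -9 + \sqrt{- \frac{105803}{48}} = -9 + \frac{i \sqrt{317409}}{12} \approx -9.0 + 46.949 i$)
$K + T{\left(22 \right)} 4 = \left(-9 + \frac{i \sqrt{317409}}{12}\right) + 22^{2} \cdot 4 = \left(-9 + \frac{i \sqrt{317409}}{12}\right) + 484 \cdot 4 = \left(-9 + \frac{i \sqrt{317409}}{12}\right) + 1936 = 1927 + \frac{i \sqrt{317409}}{12}$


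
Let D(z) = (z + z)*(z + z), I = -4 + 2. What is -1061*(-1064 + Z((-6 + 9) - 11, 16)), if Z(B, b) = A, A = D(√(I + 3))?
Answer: 1124660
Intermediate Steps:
I = -2
D(z) = 4*z² (D(z) = (2*z)*(2*z) = 4*z²)
A = 4 (A = 4*(√(-2 + 3))² = 4*(√1)² = 4*1² = 4*1 = 4)
Z(B, b) = 4
-1061*(-1064 + Z((-6 + 9) - 11, 16)) = -1061*(-1064 + 4) = -1061*(-1060) = 1124660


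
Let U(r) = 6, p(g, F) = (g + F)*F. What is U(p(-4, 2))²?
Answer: 36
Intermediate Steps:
p(g, F) = F*(F + g) (p(g, F) = (F + g)*F = F*(F + g))
U(p(-4, 2))² = 6² = 36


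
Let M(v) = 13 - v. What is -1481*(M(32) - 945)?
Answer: 1427684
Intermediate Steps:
-1481*(M(32) - 945) = -1481*((13 - 1*32) - 945) = -1481*((13 - 32) - 945) = -1481*(-19 - 945) = -1481*(-964) = 1427684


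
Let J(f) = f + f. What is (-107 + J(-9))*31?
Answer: -3875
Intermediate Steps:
J(f) = 2*f
(-107 + J(-9))*31 = (-107 + 2*(-9))*31 = (-107 - 18)*31 = -125*31 = -3875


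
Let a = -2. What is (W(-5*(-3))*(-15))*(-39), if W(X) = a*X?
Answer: -17550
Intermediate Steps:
W(X) = -2*X
(W(-5*(-3))*(-15))*(-39) = (-(-10)*(-3)*(-15))*(-39) = (-2*15*(-15))*(-39) = -30*(-15)*(-39) = 450*(-39) = -17550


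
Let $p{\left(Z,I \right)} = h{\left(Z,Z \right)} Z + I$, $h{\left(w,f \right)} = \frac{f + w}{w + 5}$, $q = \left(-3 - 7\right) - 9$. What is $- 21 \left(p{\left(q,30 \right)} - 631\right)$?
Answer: $13704$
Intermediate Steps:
$q = -19$ ($q = \left(-3 - 7\right) - 9 = -10 - 9 = -19$)
$h{\left(w,f \right)} = \frac{f + w}{5 + w}$
$p{\left(Z,I \right)} = I + \frac{2 Z^{2}}{5 + Z}$ ($p{\left(Z,I \right)} = \frac{Z + Z}{5 + Z} Z + I = \frac{2 Z}{5 + Z} Z + I = \frac{2 Z^{2}}{5 + Z} + I = I + \frac{2 Z^{2}}{5 + Z}$)
$- 21 \left(p{\left(q,30 \right)} - 631\right) = - 21 \left(\frac{2 \left(-19\right)^{2} + 30 \left(5 - 19\right)}{5 - 19} - 631\right) = - 21 \left(\frac{2 \cdot 361 + 30 \left(-14\right)}{-14} - 631\right) = - 21 \left(- \frac{722 - 420}{14} - 631\right) = - 21 \left(\left(- \frac{1}{14}\right) 302 - 631\right) = - 21 \left(- \frac{151}{7} - 631\right) = \left(-21\right) \left(- \frac{4568}{7}\right) = 13704$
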